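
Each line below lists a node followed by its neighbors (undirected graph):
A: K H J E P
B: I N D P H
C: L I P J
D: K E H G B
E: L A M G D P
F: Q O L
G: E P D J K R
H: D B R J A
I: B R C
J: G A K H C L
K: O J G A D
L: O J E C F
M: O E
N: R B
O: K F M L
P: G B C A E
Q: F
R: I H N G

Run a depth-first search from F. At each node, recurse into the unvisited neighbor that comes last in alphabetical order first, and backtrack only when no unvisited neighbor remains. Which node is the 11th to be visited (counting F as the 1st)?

I

Visit F
F → Q
F → O
O → M
M → E
E → P
P → G
G → R
R → N
N → B
B → I
I → C
C → L
L → J
J → K
K → D
D → H
H → A

Visit order: F, Q, O, M, E, P, G, R, N, B, I, C, L, J, K, D, H, A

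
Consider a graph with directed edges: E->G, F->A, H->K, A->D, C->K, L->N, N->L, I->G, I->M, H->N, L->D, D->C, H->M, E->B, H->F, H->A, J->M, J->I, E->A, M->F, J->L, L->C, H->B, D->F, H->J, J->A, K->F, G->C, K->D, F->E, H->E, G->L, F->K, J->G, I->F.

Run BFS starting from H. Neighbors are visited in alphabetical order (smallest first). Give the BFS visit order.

Visit H; enqueue A, B, E, F, J, K, M, N → queue [A, B, E, F, J, K, M, N]
Visit A; enqueue D → queue [B, E, F, J, K, M, N, D]
Visit B → queue [E, F, J, K, M, N, D]
Visit E; enqueue G → queue [F, J, K, M, N, D, G]
Visit F → queue [J, K, M, N, D, G]
Visit J; enqueue I, L → queue [K, M, N, D, G, I, L]
Visit K → queue [M, N, D, G, I, L]
Visit M → queue [N, D, G, I, L]
Visit N → queue [D, G, I, L]
Visit D; enqueue C → queue [G, I, L, C]
Visit G → queue [I, L, C]
Visit I → queue [L, C]
Visit L → queue [C]
Visit C → queue []

H → A → B → E → F → J → K → M → N → D → G → I → L → C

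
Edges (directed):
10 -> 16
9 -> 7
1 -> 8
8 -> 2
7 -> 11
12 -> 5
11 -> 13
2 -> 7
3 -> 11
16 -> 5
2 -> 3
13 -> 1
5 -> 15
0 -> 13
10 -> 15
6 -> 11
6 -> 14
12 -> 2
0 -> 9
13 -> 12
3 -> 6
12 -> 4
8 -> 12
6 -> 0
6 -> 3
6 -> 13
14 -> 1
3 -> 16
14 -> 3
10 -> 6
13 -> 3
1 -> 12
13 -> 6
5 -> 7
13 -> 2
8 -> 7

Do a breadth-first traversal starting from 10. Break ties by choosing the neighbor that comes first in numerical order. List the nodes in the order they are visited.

10 6 15 16 0 3 11 13 14 5 9 1 2 12 7 8 4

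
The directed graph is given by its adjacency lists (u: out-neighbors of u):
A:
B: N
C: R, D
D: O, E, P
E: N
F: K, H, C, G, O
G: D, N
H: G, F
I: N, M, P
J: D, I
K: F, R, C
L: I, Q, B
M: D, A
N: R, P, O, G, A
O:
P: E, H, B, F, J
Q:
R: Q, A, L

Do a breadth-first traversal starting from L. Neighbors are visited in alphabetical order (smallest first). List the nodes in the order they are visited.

Visit L; enqueue B, I, Q → queue [B, I, Q]
Visit B; enqueue N → queue [I, Q, N]
Visit I; enqueue M, P → queue [Q, N, M, P]
Visit Q → queue [N, M, P]
Visit N; enqueue A, G, O, R → queue [M, P, A, G, O, R]
Visit M; enqueue D → queue [P, A, G, O, R, D]
Visit P; enqueue E, F, H, J → queue [A, G, O, R, D, E, F, H, J]
Visit A → queue [G, O, R, D, E, F, H, J]
Visit G → queue [O, R, D, E, F, H, J]
Visit O → queue [R, D, E, F, H, J]
Visit R → queue [D, E, F, H, J]
Visit D → queue [E, F, H, J]
Visit E → queue [F, H, J]
Visit F; enqueue C, K → queue [H, J, C, K]
Visit H → queue [J, C, K]
Visit J → queue [C, K]
Visit C → queue [K]
Visit K → queue []

L B I Q N M P A G O R D E F H J C K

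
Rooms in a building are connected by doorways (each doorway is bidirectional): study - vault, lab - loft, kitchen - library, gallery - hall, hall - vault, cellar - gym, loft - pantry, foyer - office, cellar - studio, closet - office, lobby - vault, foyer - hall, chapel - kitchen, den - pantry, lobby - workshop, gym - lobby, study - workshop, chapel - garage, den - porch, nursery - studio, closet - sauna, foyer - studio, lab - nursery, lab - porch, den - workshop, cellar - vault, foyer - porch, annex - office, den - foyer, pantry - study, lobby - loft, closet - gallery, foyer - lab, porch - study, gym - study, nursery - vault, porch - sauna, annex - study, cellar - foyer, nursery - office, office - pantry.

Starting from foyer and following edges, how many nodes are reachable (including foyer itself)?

20

BFS from foyer visits: foyer, cellar, den, hall, lab, office, porch, studio, gym, vault, pantry, workshop, gallery, loft, nursery, annex, closet, sauna, study, lobby
Reachable nodes: 20 of 24 total.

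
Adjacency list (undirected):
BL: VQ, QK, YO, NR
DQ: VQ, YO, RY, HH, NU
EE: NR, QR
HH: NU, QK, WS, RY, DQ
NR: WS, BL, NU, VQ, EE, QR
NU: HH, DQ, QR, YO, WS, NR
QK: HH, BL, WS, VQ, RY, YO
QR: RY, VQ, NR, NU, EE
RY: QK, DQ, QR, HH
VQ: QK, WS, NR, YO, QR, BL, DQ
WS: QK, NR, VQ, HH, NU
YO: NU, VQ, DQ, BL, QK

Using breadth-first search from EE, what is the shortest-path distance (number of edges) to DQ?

Level 0: EE
Level 1: NR, QR
Level 2: BL, NU, RY, VQ, WS
Level 3: DQ, HH, QK, YO
DQ first appears at level 3.

3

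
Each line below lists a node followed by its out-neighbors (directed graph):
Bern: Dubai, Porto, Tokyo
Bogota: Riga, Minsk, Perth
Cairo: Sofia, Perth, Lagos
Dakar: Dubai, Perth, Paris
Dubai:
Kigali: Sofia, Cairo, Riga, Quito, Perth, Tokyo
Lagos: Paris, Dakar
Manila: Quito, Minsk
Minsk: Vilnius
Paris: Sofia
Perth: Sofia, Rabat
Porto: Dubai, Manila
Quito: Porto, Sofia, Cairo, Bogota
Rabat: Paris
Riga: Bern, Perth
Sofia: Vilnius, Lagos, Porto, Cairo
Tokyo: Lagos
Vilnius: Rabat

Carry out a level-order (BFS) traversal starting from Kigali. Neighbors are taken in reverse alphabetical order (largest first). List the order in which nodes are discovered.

Kigali -> Tokyo -> Sofia -> Riga -> Quito -> Perth -> Cairo -> Lagos -> Vilnius -> Porto -> Bern -> Bogota -> Rabat -> Paris -> Dakar -> Manila -> Dubai -> Minsk

Visit Kigali; enqueue Tokyo, Sofia, Riga, Quito, Perth, Cairo → queue [Tokyo, Sofia, Riga, Quito, Perth, Cairo]
Visit Tokyo; enqueue Lagos → queue [Sofia, Riga, Quito, Perth, Cairo, Lagos]
Visit Sofia; enqueue Vilnius, Porto → queue [Riga, Quito, Perth, Cairo, Lagos, Vilnius, Porto]
Visit Riga; enqueue Bern → queue [Quito, Perth, Cairo, Lagos, Vilnius, Porto, Bern]
Visit Quito; enqueue Bogota → queue [Perth, Cairo, Lagos, Vilnius, Porto, Bern, Bogota]
Visit Perth; enqueue Rabat → queue [Cairo, Lagos, Vilnius, Porto, Bern, Bogota, Rabat]
Visit Cairo → queue [Lagos, Vilnius, Porto, Bern, Bogota, Rabat]
Visit Lagos; enqueue Paris, Dakar → queue [Vilnius, Porto, Bern, Bogota, Rabat, Paris, Dakar]
Visit Vilnius → queue [Porto, Bern, Bogota, Rabat, Paris, Dakar]
Visit Porto; enqueue Manila, Dubai → queue [Bern, Bogota, Rabat, Paris, Dakar, Manila, Dubai]
Visit Bern → queue [Bogota, Rabat, Paris, Dakar, Manila, Dubai]
Visit Bogota; enqueue Minsk → queue [Rabat, Paris, Dakar, Manila, Dubai, Minsk]
Visit Rabat → queue [Paris, Dakar, Manila, Dubai, Minsk]
Visit Paris → queue [Dakar, Manila, Dubai, Minsk]
Visit Dakar → queue [Manila, Dubai, Minsk]
Visit Manila → queue [Dubai, Minsk]
Visit Dubai → queue [Minsk]
Visit Minsk → queue []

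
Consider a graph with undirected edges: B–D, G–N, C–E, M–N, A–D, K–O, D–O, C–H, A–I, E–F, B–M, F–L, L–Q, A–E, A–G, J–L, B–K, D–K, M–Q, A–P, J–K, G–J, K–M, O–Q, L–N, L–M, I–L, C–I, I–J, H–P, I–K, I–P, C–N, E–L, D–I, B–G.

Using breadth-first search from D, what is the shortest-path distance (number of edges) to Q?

2

Level 0: D
Level 1: A, B, I, K, O
Level 2: C, E, G, J, L, M, P, Q
Level 3: F, H, N
Q first appears at level 2.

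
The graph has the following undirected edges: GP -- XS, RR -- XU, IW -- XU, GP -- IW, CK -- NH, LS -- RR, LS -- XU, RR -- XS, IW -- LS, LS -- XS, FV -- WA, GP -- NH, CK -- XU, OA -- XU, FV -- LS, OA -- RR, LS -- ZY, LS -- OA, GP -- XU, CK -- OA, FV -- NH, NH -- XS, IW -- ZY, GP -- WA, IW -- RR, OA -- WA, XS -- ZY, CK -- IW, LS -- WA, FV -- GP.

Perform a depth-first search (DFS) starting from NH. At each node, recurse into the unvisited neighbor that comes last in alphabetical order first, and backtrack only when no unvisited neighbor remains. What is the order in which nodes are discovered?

NH, XS, ZY, LS, XU, RR, OA, WA, GP, IW, CK, FV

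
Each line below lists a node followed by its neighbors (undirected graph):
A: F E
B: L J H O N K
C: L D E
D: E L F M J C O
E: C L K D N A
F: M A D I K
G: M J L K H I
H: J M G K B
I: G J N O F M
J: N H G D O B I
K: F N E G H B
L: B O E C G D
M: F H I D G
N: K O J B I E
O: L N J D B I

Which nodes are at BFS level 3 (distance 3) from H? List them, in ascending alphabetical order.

A, C

Level 0: H
Level 1: B, G, J, K, M
Level 2: D, E, F, I, L, N, O
Level 3: A, C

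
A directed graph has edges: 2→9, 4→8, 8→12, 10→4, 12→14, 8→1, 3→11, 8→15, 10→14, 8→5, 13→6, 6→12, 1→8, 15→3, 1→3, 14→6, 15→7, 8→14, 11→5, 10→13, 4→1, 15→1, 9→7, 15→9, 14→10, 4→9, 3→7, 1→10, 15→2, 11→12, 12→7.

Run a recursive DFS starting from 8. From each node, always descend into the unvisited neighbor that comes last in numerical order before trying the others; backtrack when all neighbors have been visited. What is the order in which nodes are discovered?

Visit 8
8 → 15
15 → 9
9 → 7
15 → 3
3 → 11
11 → 12
12 → 14
14 → 10
10 → 13
13 → 6
10 → 4
4 → 1
11 → 5
15 → 2

8 -> 15 -> 9 -> 7 -> 3 -> 11 -> 12 -> 14 -> 10 -> 13 -> 6 -> 4 -> 1 -> 5 -> 2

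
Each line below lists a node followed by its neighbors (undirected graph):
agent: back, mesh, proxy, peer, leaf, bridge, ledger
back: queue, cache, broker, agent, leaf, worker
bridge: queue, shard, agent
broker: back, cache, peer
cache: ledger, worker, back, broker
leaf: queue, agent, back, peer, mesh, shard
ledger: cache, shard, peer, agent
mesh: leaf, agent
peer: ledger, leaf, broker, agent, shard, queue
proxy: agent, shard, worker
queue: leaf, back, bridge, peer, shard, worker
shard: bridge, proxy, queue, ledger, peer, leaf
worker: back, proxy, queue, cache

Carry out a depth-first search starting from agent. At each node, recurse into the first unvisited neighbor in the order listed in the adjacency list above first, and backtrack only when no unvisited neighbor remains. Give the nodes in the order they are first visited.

Visit agent
agent → back
back → queue
queue → leaf
leaf → peer
peer → ledger
ledger → cache
cache → worker
worker → proxy
proxy → shard
shard → bridge
cache → broker
leaf → mesh

agent → back → queue → leaf → peer → ledger → cache → worker → proxy → shard → bridge → broker → mesh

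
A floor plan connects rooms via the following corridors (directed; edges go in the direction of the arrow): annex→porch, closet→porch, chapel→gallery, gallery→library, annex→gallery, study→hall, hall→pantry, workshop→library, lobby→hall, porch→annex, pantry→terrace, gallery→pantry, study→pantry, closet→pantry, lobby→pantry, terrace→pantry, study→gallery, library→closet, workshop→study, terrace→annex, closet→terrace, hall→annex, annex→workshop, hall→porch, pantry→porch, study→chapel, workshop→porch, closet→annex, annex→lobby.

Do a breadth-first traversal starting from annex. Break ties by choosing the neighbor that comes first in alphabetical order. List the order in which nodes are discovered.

annex, gallery, lobby, porch, workshop, library, pantry, hall, study, closet, terrace, chapel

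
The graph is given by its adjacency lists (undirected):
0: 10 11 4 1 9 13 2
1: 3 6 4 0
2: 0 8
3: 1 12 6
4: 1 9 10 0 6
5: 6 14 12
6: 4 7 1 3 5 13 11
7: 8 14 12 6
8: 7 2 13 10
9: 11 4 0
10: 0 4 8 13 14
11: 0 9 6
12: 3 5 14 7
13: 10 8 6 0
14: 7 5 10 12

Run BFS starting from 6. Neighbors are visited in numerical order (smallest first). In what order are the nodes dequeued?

Visit 6; enqueue 1, 3, 4, 5, 7, 11, 13 → queue [1, 3, 4, 5, 7, 11, 13]
Visit 1; enqueue 0 → queue [3, 4, 5, 7, 11, 13, 0]
Visit 3; enqueue 12 → queue [4, 5, 7, 11, 13, 0, 12]
Visit 4; enqueue 9, 10 → queue [5, 7, 11, 13, 0, 12, 9, 10]
Visit 5; enqueue 14 → queue [7, 11, 13, 0, 12, 9, 10, 14]
Visit 7; enqueue 8 → queue [11, 13, 0, 12, 9, 10, 14, 8]
Visit 11 → queue [13, 0, 12, 9, 10, 14, 8]
Visit 13 → queue [0, 12, 9, 10, 14, 8]
Visit 0; enqueue 2 → queue [12, 9, 10, 14, 8, 2]
Visit 12 → queue [9, 10, 14, 8, 2]
Visit 9 → queue [10, 14, 8, 2]
Visit 10 → queue [14, 8, 2]
Visit 14 → queue [8, 2]
Visit 8 → queue [2]
Visit 2 → queue []

6 1 3 4 5 7 11 13 0 12 9 10 14 8 2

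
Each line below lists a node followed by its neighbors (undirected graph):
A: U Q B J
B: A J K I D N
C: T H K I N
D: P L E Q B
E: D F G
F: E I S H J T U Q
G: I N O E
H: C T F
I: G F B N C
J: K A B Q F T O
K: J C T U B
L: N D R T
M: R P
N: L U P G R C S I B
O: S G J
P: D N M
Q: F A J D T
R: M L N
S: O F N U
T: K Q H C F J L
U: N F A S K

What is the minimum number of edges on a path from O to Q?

2

Level 0: O
Level 1: G, J, S
Level 2: A, B, E, F, I, K, N, Q, T, U
Level 3: C, D, H, L, P, R
Level 4: M
Q first appears at level 2.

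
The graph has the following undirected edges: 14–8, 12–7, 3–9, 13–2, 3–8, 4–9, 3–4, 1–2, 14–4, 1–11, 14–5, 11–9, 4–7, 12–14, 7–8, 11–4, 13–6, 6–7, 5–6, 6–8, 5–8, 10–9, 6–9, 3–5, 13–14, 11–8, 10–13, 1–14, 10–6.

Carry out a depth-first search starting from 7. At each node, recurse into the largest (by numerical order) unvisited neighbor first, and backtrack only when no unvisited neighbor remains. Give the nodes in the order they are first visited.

Visit 7
7 → 12
12 → 14
14 → 13
13 → 10
10 → 9
9 → 11
11 → 8
8 → 6
6 → 5
5 → 3
3 → 4
11 → 1
1 → 2

7 -> 12 -> 14 -> 13 -> 10 -> 9 -> 11 -> 8 -> 6 -> 5 -> 3 -> 4 -> 1 -> 2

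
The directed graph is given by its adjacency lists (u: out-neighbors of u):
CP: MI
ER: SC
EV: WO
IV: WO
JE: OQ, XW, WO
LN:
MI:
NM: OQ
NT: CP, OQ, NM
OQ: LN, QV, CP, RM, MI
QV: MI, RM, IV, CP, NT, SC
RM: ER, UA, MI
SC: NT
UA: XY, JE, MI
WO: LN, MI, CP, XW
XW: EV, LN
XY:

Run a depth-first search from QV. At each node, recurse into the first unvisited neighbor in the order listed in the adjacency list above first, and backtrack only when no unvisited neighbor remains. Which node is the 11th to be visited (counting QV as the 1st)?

UA

Visit QV
QV → MI
QV → RM
RM → ER
ER → SC
SC → NT
NT → CP
NT → OQ
OQ → LN
NT → NM
RM → UA
UA → XY
UA → JE
JE → XW
XW → EV
EV → WO
QV → IV

Visit order: QV, MI, RM, ER, SC, NT, CP, OQ, LN, NM, UA, XY, JE, XW, EV, WO, IV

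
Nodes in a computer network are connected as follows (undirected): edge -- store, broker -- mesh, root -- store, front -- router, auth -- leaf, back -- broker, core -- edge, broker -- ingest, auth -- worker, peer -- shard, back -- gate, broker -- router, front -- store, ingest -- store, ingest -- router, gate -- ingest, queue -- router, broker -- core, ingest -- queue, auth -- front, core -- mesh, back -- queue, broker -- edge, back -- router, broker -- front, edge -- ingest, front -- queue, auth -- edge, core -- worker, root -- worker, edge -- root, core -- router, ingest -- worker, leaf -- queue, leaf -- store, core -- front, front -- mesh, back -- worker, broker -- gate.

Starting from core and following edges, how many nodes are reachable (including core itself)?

BFS from core visits: core, broker, edge, front, mesh, router, worker, back, gate, ingest, auth, root, store, queue, leaf
Reachable nodes: 15 of 17 total.

15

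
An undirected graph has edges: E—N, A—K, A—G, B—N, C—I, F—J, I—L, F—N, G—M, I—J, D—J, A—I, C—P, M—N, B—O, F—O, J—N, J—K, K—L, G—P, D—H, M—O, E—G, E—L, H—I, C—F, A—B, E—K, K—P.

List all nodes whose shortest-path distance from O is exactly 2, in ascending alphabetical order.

A, C, G, J, N

Level 0: O
Level 1: B, F, M
Level 2: A, C, G, J, N
Level 3: D, E, I, K, P
Level 4: H, L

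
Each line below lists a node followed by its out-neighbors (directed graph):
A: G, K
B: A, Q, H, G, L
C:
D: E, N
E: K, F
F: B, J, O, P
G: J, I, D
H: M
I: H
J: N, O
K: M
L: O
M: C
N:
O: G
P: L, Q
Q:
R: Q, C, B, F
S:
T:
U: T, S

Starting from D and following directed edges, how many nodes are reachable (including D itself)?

17

BFS from D visits: D, N, E, K, F, M, P, O, J, B, C, Q, L, G, H, A, I
Reachable nodes: 17 of 21 total.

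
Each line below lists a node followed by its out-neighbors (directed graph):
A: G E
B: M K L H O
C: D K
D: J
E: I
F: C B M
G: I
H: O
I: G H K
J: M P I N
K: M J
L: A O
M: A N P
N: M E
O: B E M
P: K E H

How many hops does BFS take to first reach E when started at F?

3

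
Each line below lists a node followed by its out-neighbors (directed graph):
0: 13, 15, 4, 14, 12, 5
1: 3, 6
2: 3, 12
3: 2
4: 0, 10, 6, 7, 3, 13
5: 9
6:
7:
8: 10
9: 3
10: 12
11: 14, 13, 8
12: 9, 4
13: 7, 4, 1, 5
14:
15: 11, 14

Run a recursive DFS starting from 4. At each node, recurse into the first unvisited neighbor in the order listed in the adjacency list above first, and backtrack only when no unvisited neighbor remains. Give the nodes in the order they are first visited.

Visit 4
4 → 0
0 → 13
13 → 7
13 → 1
1 → 3
3 → 2
2 → 12
12 → 9
1 → 6
13 → 5
0 → 15
15 → 11
11 → 14
11 → 8
8 → 10

4, 0, 13, 7, 1, 3, 2, 12, 9, 6, 5, 15, 11, 14, 8, 10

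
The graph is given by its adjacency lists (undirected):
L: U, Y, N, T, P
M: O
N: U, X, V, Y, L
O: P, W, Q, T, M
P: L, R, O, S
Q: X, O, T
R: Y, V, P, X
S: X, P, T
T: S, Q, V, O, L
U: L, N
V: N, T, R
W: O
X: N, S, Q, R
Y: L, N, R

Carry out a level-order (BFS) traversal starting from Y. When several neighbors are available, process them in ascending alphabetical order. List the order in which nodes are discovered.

Visit Y; enqueue L, N, R → queue [L, N, R]
Visit L; enqueue P, T, U → queue [N, R, P, T, U]
Visit N; enqueue V, X → queue [R, P, T, U, V, X]
Visit R → queue [P, T, U, V, X]
Visit P; enqueue O, S → queue [T, U, V, X, O, S]
Visit T; enqueue Q → queue [U, V, X, O, S, Q]
Visit U → queue [V, X, O, S, Q]
Visit V → queue [X, O, S, Q]
Visit X → queue [O, S, Q]
Visit O; enqueue M, W → queue [S, Q, M, W]
Visit S → queue [Q, M, W]
Visit Q → queue [M, W]
Visit M → queue [W]
Visit W → queue []

Y -> L -> N -> R -> P -> T -> U -> V -> X -> O -> S -> Q -> M -> W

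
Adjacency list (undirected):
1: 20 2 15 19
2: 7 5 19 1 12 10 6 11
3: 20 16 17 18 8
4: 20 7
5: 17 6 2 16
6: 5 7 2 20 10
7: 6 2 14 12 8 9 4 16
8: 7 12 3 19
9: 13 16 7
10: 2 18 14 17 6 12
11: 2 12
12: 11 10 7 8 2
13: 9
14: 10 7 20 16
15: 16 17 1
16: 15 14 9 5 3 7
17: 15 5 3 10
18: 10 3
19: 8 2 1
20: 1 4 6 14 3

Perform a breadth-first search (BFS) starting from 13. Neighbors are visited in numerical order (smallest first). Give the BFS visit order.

Visit 13; enqueue 9 → queue [9]
Visit 9; enqueue 7, 16 → queue [7, 16]
Visit 7; enqueue 2, 4, 6, 8, 12, 14 → queue [16, 2, 4, 6, 8, 12, 14]
Visit 16; enqueue 3, 5, 15 → queue [2, 4, 6, 8, 12, 14, 3, 5, 15]
Visit 2; enqueue 1, 10, 11, 19 → queue [4, 6, 8, 12, 14, 3, 5, 15, 1, 10, 11, 19]
Visit 4; enqueue 20 → queue [6, 8, 12, 14, 3, 5, 15, 1, 10, 11, 19, 20]
Visit 6 → queue [8, 12, 14, 3, 5, 15, 1, 10, 11, 19, 20]
Visit 8 → queue [12, 14, 3, 5, 15, 1, 10, 11, 19, 20]
Visit 12 → queue [14, 3, 5, 15, 1, 10, 11, 19, 20]
Visit 14 → queue [3, 5, 15, 1, 10, 11, 19, 20]
Visit 3; enqueue 17, 18 → queue [5, 15, 1, 10, 11, 19, 20, 17, 18]
Visit 5 → queue [15, 1, 10, 11, 19, 20, 17, 18]
Visit 15 → queue [1, 10, 11, 19, 20, 17, 18]
Visit 1 → queue [10, 11, 19, 20, 17, 18]
Visit 10 → queue [11, 19, 20, 17, 18]
Visit 11 → queue [19, 20, 17, 18]
Visit 19 → queue [20, 17, 18]
Visit 20 → queue [17, 18]
Visit 17 → queue [18]
Visit 18 → queue []

13, 9, 7, 16, 2, 4, 6, 8, 12, 14, 3, 5, 15, 1, 10, 11, 19, 20, 17, 18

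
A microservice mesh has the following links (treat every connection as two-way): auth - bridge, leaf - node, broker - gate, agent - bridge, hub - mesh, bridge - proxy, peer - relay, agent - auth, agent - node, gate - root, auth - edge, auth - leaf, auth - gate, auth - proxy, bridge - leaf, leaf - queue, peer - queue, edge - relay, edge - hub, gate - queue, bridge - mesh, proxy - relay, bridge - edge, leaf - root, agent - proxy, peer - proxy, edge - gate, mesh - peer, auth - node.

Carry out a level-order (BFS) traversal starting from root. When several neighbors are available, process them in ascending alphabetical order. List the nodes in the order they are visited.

Visit root; enqueue gate, leaf → queue [gate, leaf]
Visit gate; enqueue auth, broker, edge, queue → queue [leaf, auth, broker, edge, queue]
Visit leaf; enqueue bridge, node → queue [auth, broker, edge, queue, bridge, node]
Visit auth; enqueue agent, proxy → queue [broker, edge, queue, bridge, node, agent, proxy]
Visit broker → queue [edge, queue, bridge, node, agent, proxy]
Visit edge; enqueue hub, relay → queue [queue, bridge, node, agent, proxy, hub, relay]
Visit queue; enqueue peer → queue [bridge, node, agent, proxy, hub, relay, peer]
Visit bridge; enqueue mesh → queue [node, agent, proxy, hub, relay, peer, mesh]
Visit node → queue [agent, proxy, hub, relay, peer, mesh]
Visit agent → queue [proxy, hub, relay, peer, mesh]
Visit proxy → queue [hub, relay, peer, mesh]
Visit hub → queue [relay, peer, mesh]
Visit relay → queue [peer, mesh]
Visit peer → queue [mesh]
Visit mesh → queue []

root → gate → leaf → auth → broker → edge → queue → bridge → node → agent → proxy → hub → relay → peer → mesh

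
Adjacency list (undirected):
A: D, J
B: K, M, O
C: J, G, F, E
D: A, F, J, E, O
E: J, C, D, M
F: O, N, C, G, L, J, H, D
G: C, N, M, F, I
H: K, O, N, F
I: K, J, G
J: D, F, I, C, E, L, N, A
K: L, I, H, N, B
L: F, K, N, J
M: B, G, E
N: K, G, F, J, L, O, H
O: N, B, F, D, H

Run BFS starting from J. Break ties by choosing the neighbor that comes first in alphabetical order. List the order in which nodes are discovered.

J, A, C, D, E, F, I, L, N, G, O, M, H, K, B

Visit J; enqueue A, C, D, E, F, I, L, N → queue [A, C, D, E, F, I, L, N]
Visit A → queue [C, D, E, F, I, L, N]
Visit C; enqueue G → queue [D, E, F, I, L, N, G]
Visit D; enqueue O → queue [E, F, I, L, N, G, O]
Visit E; enqueue M → queue [F, I, L, N, G, O, M]
Visit F; enqueue H → queue [I, L, N, G, O, M, H]
Visit I; enqueue K → queue [L, N, G, O, M, H, K]
Visit L → queue [N, G, O, M, H, K]
Visit N → queue [G, O, M, H, K]
Visit G → queue [O, M, H, K]
Visit O; enqueue B → queue [M, H, K, B]
Visit M → queue [H, K, B]
Visit H → queue [K, B]
Visit K → queue [B]
Visit B → queue []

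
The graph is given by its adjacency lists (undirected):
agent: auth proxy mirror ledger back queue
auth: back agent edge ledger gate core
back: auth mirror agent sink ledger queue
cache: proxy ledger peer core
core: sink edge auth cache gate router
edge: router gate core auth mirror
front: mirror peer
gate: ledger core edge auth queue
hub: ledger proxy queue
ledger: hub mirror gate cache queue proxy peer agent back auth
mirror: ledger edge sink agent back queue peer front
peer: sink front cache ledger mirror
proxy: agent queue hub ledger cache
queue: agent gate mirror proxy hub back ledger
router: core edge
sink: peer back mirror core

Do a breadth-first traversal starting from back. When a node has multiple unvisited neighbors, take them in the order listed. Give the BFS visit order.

back -> auth -> mirror -> agent -> sink -> ledger -> queue -> edge -> gate -> core -> peer -> front -> proxy -> hub -> cache -> router

Visit back; enqueue auth, mirror, agent, sink, ledger, queue → queue [auth, mirror, agent, sink, ledger, queue]
Visit auth; enqueue edge, gate, core → queue [mirror, agent, sink, ledger, queue, edge, gate, core]
Visit mirror; enqueue peer, front → queue [agent, sink, ledger, queue, edge, gate, core, peer, front]
Visit agent; enqueue proxy → queue [sink, ledger, queue, edge, gate, core, peer, front, proxy]
Visit sink → queue [ledger, queue, edge, gate, core, peer, front, proxy]
Visit ledger; enqueue hub, cache → queue [queue, edge, gate, core, peer, front, proxy, hub, cache]
Visit queue → queue [edge, gate, core, peer, front, proxy, hub, cache]
Visit edge; enqueue router → queue [gate, core, peer, front, proxy, hub, cache, router]
Visit gate → queue [core, peer, front, proxy, hub, cache, router]
Visit core → queue [peer, front, proxy, hub, cache, router]
Visit peer → queue [front, proxy, hub, cache, router]
Visit front → queue [proxy, hub, cache, router]
Visit proxy → queue [hub, cache, router]
Visit hub → queue [cache, router]
Visit cache → queue [router]
Visit router → queue []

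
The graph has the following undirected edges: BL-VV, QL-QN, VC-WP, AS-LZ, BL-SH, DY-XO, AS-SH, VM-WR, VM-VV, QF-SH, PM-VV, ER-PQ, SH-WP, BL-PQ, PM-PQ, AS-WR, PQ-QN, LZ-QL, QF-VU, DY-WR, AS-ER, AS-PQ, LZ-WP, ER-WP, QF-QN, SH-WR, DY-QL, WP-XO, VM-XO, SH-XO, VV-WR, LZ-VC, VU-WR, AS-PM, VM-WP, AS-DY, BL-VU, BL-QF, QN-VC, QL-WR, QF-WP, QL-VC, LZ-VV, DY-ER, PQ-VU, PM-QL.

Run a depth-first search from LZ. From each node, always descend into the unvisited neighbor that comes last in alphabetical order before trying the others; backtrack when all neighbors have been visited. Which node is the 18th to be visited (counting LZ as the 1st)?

Visit LZ
LZ → WP
WP → XO
XO → VM
VM → WR
WR → VV
VV → PM
PM → QL
QL → VC
VC → QN
QN → QF
QF → VU
VU → PQ
PQ → ER
ER → DY
DY → AS
AS → SH
SH → BL

Visit order: LZ, WP, XO, VM, WR, VV, PM, QL, VC, QN, QF, VU, PQ, ER, DY, AS, SH, BL

BL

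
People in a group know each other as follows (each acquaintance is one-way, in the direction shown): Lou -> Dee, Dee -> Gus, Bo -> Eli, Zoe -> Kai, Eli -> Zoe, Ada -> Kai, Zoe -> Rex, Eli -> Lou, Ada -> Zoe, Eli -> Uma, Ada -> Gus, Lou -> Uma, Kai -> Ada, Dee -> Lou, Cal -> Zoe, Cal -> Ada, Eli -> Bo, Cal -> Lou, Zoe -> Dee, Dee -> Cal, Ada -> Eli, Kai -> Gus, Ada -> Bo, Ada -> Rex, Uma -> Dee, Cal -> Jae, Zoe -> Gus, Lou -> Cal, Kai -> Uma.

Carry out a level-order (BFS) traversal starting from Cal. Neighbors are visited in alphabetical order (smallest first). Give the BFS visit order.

Visit Cal; enqueue Ada, Jae, Lou, Zoe → queue [Ada, Jae, Lou, Zoe]
Visit Ada; enqueue Bo, Eli, Gus, Kai, Rex → queue [Jae, Lou, Zoe, Bo, Eli, Gus, Kai, Rex]
Visit Jae → queue [Lou, Zoe, Bo, Eli, Gus, Kai, Rex]
Visit Lou; enqueue Dee, Uma → queue [Zoe, Bo, Eli, Gus, Kai, Rex, Dee, Uma]
Visit Zoe → queue [Bo, Eli, Gus, Kai, Rex, Dee, Uma]
Visit Bo → queue [Eli, Gus, Kai, Rex, Dee, Uma]
Visit Eli → queue [Gus, Kai, Rex, Dee, Uma]
Visit Gus → queue [Kai, Rex, Dee, Uma]
Visit Kai → queue [Rex, Dee, Uma]
Visit Rex → queue [Dee, Uma]
Visit Dee → queue [Uma]
Visit Uma → queue []

Cal -> Ada -> Jae -> Lou -> Zoe -> Bo -> Eli -> Gus -> Kai -> Rex -> Dee -> Uma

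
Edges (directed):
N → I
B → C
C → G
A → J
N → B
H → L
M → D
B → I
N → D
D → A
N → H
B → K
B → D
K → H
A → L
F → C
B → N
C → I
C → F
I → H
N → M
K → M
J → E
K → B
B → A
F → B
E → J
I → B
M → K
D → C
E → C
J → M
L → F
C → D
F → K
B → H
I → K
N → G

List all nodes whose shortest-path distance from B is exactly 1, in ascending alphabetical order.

A, C, D, H, I, K, N

Level 0: B
Level 1: A, C, D, H, I, K, N
Level 2: F, G, J, L, M
Level 3: E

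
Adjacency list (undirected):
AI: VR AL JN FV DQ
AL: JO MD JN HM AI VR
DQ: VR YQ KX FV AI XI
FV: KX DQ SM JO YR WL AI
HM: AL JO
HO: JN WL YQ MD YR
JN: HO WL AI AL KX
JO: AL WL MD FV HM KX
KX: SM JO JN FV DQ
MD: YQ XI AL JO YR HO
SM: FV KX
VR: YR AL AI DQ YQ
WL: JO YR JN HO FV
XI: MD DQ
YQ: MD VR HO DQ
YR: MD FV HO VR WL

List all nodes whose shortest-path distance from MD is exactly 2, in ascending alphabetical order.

AI, DQ, FV, HM, JN, KX, VR, WL

Level 0: MD
Level 1: AL, HO, JO, XI, YQ, YR
Level 2: AI, DQ, FV, HM, JN, KX, VR, WL
Level 3: SM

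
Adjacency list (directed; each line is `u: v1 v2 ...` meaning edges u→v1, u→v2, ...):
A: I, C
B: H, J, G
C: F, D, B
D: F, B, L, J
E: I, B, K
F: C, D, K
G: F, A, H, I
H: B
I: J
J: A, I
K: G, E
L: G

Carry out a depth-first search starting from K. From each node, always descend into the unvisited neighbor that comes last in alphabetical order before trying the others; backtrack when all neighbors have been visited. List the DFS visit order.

Visit K
K → G
G → I
I → J
J → A
A → C
C → F
F → D
D → L
D → B
B → H
K → E

K, G, I, J, A, C, F, D, L, B, H, E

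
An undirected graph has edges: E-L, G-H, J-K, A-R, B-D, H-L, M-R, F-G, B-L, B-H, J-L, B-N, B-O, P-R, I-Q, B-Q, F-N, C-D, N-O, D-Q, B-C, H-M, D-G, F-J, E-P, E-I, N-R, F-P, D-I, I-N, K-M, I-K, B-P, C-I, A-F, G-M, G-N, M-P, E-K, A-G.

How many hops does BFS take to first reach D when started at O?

Level 0: O
Level 1: B, N
Level 2: C, D, F, G, H, I, L, P, Q, R
Level 3: A, E, J, K, M
D first appears at level 2.

2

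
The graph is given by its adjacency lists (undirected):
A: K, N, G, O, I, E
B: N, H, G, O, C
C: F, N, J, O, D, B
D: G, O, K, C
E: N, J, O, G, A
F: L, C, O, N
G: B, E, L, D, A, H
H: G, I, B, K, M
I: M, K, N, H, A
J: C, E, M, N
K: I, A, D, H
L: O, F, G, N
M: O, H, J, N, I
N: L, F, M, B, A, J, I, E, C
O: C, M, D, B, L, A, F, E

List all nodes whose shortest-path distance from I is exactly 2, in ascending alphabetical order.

B, C, D, E, F, G, J, L, O

Level 0: I
Level 1: A, H, K, M, N
Level 2: B, C, D, E, F, G, J, L, O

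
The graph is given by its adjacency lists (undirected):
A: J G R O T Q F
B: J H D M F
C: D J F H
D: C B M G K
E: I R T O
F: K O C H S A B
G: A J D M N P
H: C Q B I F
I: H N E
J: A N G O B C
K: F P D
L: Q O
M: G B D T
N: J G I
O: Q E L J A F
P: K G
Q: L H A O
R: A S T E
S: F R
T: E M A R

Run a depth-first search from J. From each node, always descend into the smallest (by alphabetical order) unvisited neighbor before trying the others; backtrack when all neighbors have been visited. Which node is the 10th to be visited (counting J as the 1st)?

Visit J
J → A
A → F
F → B
B → D
D → C
C → H
H → I
I → E
E → O
O → L
L → Q
E → R
R → S
R → T
T → M
M → G
G → N
G → P
P → K

Visit order: J, A, F, B, D, C, H, I, E, O, L, Q, R, S, T, M, G, N, P, K

O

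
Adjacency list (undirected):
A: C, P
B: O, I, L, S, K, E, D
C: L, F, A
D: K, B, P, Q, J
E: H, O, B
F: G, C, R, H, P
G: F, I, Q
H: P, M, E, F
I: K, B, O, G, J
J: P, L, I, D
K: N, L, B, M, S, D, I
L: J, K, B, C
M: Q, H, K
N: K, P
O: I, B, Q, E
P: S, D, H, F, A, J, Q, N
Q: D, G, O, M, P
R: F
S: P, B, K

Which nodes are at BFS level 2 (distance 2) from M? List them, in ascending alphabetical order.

Level 0: M
Level 1: H, K, Q
Level 2: B, D, E, F, G, I, L, N, O, P, S
Level 3: A, C, J, R

B, D, E, F, G, I, L, N, O, P, S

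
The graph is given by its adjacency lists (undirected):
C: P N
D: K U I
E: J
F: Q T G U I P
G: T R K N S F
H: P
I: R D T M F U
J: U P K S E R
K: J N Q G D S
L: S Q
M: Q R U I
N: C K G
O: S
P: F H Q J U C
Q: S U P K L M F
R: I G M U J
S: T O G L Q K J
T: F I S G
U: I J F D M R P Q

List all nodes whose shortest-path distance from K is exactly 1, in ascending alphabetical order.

D, G, J, N, Q, S

Level 0: K
Level 1: D, G, J, N, Q, S
Level 2: C, E, F, I, L, M, O, P, R, T, U
Level 3: H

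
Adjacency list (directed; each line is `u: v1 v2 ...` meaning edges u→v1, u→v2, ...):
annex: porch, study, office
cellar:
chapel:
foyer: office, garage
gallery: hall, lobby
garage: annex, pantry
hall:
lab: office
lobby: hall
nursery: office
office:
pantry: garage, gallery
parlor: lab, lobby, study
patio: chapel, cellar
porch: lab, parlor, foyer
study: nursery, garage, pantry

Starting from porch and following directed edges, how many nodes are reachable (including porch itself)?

13

BFS from porch visits: porch, lab, parlor, foyer, office, lobby, study, garage, hall, nursery, pantry, annex, gallery
Reachable nodes: 13 of 16 total.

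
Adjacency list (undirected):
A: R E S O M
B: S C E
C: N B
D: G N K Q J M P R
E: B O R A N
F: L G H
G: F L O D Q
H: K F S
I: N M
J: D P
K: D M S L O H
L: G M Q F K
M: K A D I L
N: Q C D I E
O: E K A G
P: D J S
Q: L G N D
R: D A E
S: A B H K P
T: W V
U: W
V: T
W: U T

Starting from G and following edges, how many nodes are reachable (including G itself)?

19

BFS from G visits: G, F, L, O, D, Q, H, M, K, E, A, N, J, P, R, S, I, B, C
Reachable nodes: 19 of 23 total.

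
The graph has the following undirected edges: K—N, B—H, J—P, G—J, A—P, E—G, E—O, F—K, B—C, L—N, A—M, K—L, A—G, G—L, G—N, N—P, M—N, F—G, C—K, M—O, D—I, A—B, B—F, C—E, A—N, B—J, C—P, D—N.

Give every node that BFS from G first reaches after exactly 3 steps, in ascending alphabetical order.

H, I

Level 0: G
Level 1: A, E, F, J, L, N
Level 2: B, C, D, K, M, O, P
Level 3: H, I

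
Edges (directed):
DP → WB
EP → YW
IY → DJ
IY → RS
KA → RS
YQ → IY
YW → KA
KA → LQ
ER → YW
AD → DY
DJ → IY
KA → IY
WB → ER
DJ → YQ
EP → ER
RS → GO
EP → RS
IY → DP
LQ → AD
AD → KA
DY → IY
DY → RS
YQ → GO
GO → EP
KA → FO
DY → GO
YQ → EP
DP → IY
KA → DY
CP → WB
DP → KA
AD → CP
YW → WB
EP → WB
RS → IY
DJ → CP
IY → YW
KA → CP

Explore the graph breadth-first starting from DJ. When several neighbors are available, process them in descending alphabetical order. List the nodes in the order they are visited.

Visit DJ; enqueue YQ, IY, CP → queue [YQ, IY, CP]
Visit YQ; enqueue GO, EP → queue [IY, CP, GO, EP]
Visit IY; enqueue YW, RS, DP → queue [CP, GO, EP, YW, RS, DP]
Visit CP; enqueue WB → queue [GO, EP, YW, RS, DP, WB]
Visit GO → queue [EP, YW, RS, DP, WB]
Visit EP; enqueue ER → queue [YW, RS, DP, WB, ER]
Visit YW; enqueue KA → queue [RS, DP, WB, ER, KA]
Visit RS → queue [DP, WB, ER, KA]
Visit DP → queue [WB, ER, KA]
Visit WB → queue [ER, KA]
Visit ER → queue [KA]
Visit KA; enqueue LQ, FO, DY → queue [LQ, FO, DY]
Visit LQ; enqueue AD → queue [FO, DY, AD]
Visit FO → queue [DY, AD]
Visit DY → queue [AD]
Visit AD → queue []

DJ, YQ, IY, CP, GO, EP, YW, RS, DP, WB, ER, KA, LQ, FO, DY, AD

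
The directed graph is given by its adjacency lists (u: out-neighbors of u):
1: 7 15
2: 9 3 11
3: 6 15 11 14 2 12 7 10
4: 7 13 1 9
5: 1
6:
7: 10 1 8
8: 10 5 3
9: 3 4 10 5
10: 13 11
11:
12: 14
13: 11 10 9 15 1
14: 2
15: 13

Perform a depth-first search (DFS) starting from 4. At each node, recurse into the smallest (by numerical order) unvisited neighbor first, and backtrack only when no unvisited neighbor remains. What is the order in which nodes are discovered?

4, 1, 7, 8, 3, 2, 9, 5, 10, 11, 13, 15, 6, 12, 14

Visit 4
4 → 1
1 → 7
7 → 8
8 → 3
3 → 2
2 → 9
9 → 5
9 → 10
10 → 11
10 → 13
13 → 15
3 → 6
3 → 12
12 → 14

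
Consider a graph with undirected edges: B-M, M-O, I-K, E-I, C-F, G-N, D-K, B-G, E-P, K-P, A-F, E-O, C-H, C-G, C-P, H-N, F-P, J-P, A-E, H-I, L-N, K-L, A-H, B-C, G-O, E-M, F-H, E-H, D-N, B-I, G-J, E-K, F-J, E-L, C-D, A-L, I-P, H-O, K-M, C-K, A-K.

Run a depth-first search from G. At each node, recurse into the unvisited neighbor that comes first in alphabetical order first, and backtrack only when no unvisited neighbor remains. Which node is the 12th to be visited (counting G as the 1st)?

I

Visit G
G → B
B → C
C → D
D → K
K → A
A → E
E → H
H → F
F → J
J → P
P → I
H → N
N → L
H → O
O → M

Visit order: G, B, C, D, K, A, E, H, F, J, P, I, N, L, O, M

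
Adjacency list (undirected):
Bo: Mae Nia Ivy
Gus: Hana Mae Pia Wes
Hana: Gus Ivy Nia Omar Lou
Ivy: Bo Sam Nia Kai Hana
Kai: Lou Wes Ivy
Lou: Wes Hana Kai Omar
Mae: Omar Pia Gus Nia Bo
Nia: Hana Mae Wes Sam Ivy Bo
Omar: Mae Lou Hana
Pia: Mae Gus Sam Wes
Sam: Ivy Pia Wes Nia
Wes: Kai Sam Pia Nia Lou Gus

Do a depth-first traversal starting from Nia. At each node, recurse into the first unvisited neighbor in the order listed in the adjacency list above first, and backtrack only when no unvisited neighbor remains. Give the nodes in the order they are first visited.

Visit Nia
Nia → Hana
Hana → Gus
Gus → Mae
Mae → Omar
Omar → Lou
Lou → Wes
Wes → Kai
Kai → Ivy
Ivy → Bo
Ivy → Sam
Sam → Pia

Nia → Hana → Gus → Mae → Omar → Lou → Wes → Kai → Ivy → Bo → Sam → Pia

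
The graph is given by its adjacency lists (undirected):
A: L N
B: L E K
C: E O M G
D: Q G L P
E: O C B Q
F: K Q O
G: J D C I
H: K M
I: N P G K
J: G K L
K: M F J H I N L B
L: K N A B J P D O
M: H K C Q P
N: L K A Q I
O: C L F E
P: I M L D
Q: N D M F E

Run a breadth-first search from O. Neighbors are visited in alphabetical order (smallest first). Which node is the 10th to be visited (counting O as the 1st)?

Visit O; enqueue C, E, F, L → queue [C, E, F, L]
Visit C; enqueue G, M → queue [E, F, L, G, M]
Visit E; enqueue B, Q → queue [F, L, G, M, B, Q]
Visit F; enqueue K → queue [L, G, M, B, Q, K]
Visit L; enqueue A, D, J, N, P → queue [G, M, B, Q, K, A, D, J, N, P]
Visit G; enqueue I → queue [M, B, Q, K, A, D, J, N, P, I]
Visit M; enqueue H → queue [B, Q, K, A, D, J, N, P, I, H]
Visit B → queue [Q, K, A, D, J, N, P, I, H]
Visit Q → queue [K, A, D, J, N, P, I, H]
Visit K → queue [A, D, J, N, P, I, H]
Visit A → queue [D, J, N, P, I, H]
Visit D → queue [J, N, P, I, H]
Visit J → queue [N, P, I, H]
Visit N → queue [P, I, H]
Visit P → queue [I, H]
Visit I → queue [H]
Visit H → queue []

Visit order: O, C, E, F, L, G, M, B, Q, K, A, D, J, N, P, I, H

K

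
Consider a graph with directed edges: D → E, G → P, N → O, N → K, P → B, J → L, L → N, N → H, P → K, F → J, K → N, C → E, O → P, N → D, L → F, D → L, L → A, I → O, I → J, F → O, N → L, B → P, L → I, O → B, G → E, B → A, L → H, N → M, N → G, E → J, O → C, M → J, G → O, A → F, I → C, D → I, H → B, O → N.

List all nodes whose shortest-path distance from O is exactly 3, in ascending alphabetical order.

Level 0: O
Level 1: B, C, N, P
Level 2: A, D, E, G, H, K, L, M
Level 3: F, I, J

F, I, J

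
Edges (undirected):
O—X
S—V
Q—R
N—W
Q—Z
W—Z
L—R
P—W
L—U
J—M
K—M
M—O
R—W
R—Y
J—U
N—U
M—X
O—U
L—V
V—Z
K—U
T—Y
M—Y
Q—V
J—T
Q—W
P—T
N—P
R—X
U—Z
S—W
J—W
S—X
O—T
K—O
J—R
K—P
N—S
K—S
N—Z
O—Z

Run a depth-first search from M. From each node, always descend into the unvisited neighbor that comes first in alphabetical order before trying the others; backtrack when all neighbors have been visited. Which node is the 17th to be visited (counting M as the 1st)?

Y

Visit M
M → J
J → R
R → L
L → U
U → K
K → O
O → T
T → P
P → N
N → S
S → V
V → Q
Q → W
W → Z
S → X
T → Y

Visit order: M, J, R, L, U, K, O, T, P, N, S, V, Q, W, Z, X, Y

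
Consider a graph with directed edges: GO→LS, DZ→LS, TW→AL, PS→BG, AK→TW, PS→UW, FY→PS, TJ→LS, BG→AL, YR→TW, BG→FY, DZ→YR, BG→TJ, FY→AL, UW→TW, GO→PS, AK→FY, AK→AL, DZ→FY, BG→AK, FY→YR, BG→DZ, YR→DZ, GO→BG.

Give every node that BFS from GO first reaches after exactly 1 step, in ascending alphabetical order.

BG, LS, PS

Level 0: GO
Level 1: BG, LS, PS
Level 2: AK, AL, DZ, FY, TJ, UW
Level 3: TW, YR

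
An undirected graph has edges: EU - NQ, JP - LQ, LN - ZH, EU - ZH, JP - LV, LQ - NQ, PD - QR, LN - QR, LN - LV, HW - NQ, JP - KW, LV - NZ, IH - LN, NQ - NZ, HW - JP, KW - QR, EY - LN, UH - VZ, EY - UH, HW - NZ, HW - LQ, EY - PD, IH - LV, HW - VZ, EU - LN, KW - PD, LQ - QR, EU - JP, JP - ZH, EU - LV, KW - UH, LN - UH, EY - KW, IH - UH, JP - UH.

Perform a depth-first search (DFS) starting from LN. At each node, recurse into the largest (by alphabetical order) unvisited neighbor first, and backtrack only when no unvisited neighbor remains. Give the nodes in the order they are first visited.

LN ZH JP UH VZ HW NZ NQ LQ QR PD KW EY EU LV IH

Visit LN
LN → ZH
ZH → JP
JP → UH
UH → VZ
VZ → HW
HW → NZ
NZ → NQ
NQ → LQ
LQ → QR
QR → PD
PD → KW
KW → EY
NQ → EU
EU → LV
LV → IH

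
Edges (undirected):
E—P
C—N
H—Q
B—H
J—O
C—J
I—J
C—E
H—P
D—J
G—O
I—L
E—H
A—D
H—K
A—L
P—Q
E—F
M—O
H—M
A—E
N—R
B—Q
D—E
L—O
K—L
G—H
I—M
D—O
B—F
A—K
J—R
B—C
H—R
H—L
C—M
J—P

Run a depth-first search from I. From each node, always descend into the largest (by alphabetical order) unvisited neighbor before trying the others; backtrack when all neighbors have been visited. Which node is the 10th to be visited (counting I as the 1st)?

Visit I
I → M
M → O
O → L
L → K
K → H
H → R
R → N
N → C
C → J
J → P
P → Q
Q → B
B → F
F → E
E → D
D → A
H → G

Visit order: I, M, O, L, K, H, R, N, C, J, P, Q, B, F, E, D, A, G

J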